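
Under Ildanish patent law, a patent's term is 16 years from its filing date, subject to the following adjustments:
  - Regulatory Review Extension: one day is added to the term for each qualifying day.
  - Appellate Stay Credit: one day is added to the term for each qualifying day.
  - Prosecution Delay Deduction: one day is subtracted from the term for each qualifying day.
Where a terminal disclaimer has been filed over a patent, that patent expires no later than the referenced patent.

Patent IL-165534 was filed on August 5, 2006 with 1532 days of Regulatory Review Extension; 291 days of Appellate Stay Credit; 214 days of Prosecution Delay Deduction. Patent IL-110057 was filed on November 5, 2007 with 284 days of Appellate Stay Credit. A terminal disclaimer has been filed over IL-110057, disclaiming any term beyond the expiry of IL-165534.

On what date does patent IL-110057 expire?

August 15, 2024

Natural term of IL-110057:
  Base: filing + 16 years → 5 November 2023.
  Appellate Stay Credit: +284 days → 15 August 2024.
Expiry of referenced patent IL-165534:
  Base: filing + 16 years → 5 August 2022.
  Regulatory Review Extension: +1532 days → 15 October 2026.
  Appellate Stay Credit: +291 days → 2 August 2027.
  Prosecution Delay Deduction: −214 days → 31 December 2026.
Terminal disclaimer: IL-110057 expires on the earlier of 15 August 2024 and 31 December 2026.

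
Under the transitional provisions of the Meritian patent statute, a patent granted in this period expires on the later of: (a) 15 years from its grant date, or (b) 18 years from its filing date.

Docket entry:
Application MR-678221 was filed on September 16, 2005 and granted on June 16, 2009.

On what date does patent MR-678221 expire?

(a) grant + 15 years → 16 June 2024.
(b) filing + 18 years → 16 September 2023.
Later of the two: 16 June 2024.

2024-06-16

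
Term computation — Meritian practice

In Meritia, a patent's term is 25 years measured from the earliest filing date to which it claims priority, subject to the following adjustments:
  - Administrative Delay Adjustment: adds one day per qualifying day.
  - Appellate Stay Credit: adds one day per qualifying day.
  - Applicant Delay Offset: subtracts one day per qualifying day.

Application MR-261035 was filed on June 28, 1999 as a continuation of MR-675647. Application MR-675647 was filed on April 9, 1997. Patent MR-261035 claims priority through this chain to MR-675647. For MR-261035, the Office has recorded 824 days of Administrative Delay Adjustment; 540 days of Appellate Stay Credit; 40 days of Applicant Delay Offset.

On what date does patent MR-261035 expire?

Earliest priority filing: 9 April 1997.
Base term: 9 April 1997 + 25 years → 9 April 2022.
Administrative Delay Adjustment: +824 days → 11 July 2024.
Appellate Stay Credit: +540 days → 2 January 2026.
Applicant Delay Offset: −40 days → 23 November 2025.

2025-11-23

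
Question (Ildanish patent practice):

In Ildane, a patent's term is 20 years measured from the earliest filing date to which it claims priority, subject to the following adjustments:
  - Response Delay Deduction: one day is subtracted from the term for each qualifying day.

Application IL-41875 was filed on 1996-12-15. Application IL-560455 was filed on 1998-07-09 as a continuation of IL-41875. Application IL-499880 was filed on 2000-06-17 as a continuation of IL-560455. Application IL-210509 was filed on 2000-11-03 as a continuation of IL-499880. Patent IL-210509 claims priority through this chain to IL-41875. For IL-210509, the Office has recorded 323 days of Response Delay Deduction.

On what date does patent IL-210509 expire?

January 27, 2016

Earliest priority filing: 15 December 1996.
Base term: 15 December 1996 + 20 years → 15 December 2016.
Response Delay Deduction: −323 days → 27 January 2016.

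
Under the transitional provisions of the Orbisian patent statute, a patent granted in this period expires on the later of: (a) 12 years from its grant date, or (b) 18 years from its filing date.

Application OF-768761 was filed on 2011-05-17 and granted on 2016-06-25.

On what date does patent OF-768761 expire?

(a) grant + 12 years → 25 June 2028.
(b) filing + 18 years → 17 May 2029.
Later of the two: 17 May 2029.

2029-05-17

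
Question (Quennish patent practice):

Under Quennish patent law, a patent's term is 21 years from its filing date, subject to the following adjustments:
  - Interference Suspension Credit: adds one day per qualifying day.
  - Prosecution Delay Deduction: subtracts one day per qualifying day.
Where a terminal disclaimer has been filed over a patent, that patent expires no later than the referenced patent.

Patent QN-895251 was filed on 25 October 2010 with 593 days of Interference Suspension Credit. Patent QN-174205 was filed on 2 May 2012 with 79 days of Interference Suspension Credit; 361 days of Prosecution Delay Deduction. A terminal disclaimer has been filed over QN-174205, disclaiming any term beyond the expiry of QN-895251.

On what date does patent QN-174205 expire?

2032-07-24

Natural term of QN-174205:
  Base: filing + 21 years → 2 May 2033.
  Interference Suspension Credit: +79 days → 20 July 2033.
  Prosecution Delay Deduction: −361 days → 24 July 2032.
Expiry of referenced patent QN-895251:
  Base: filing + 21 years → 25 October 2031.
  Interference Suspension Credit: +593 days → 9 June 2033.
Terminal disclaimer: QN-174205 expires on the earlier of 24 July 2032 and 9 June 2033.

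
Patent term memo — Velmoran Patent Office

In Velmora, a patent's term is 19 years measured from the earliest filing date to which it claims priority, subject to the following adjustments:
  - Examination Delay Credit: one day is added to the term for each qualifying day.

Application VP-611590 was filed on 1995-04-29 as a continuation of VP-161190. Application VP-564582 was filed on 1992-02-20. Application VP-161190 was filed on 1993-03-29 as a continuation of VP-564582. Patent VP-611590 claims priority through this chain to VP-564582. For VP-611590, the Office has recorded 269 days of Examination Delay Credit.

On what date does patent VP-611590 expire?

Earliest priority filing: 20 February 1992.
Base term: 20 February 1992 + 19 years → 20 February 2011.
Examination Delay Credit: +269 days → 16 November 2011.

2011-11-16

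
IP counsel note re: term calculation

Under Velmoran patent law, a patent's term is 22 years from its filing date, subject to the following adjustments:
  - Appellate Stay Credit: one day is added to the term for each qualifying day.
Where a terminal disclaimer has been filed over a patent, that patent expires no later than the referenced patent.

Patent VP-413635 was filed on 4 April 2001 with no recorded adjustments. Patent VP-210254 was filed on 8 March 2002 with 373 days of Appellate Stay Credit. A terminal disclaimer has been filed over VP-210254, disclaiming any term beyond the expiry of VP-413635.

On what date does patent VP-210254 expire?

Natural term of VP-210254:
  Base: filing + 22 years → 8 March 2024.
  Appellate Stay Credit: +373 days → 16 March 2025.
Expiry of referenced patent VP-413635:
  Base: filing + 22 years → 4 April 2023.
Terminal disclaimer: VP-210254 expires on the earlier of 16 March 2025 and 4 April 2023.

April 4, 2023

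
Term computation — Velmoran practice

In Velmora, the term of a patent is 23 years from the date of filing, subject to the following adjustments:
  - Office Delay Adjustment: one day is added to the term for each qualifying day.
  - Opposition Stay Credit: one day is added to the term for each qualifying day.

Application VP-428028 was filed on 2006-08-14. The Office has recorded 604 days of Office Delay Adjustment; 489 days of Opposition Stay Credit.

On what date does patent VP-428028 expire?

Base term: filing date + 23 years → 14 August 2029.
Office Delay Adjustment: +604 days → 10 April 2031.
Opposition Stay Credit: +489 days → 11 August 2032.

August 11, 2032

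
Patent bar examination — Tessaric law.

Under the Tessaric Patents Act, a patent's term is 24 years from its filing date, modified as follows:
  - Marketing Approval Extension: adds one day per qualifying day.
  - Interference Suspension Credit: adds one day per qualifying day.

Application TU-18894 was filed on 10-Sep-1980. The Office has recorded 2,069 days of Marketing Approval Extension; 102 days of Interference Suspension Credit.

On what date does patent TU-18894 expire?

Base term: filing date + 24 years → 10 September 2004.
Marketing Approval Extension: +2069 days → 11 May 2010.
Interference Suspension Credit: +102 days → 21 August 2010.

2010-08-21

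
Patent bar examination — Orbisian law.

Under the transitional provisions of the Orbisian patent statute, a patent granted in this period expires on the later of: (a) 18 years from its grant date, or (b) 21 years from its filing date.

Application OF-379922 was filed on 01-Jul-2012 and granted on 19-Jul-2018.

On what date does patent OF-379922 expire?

(a) grant + 18 years → 19 July 2036.
(b) filing + 21 years → 1 July 2033.
Later of the two: 19 July 2036.

July 19, 2036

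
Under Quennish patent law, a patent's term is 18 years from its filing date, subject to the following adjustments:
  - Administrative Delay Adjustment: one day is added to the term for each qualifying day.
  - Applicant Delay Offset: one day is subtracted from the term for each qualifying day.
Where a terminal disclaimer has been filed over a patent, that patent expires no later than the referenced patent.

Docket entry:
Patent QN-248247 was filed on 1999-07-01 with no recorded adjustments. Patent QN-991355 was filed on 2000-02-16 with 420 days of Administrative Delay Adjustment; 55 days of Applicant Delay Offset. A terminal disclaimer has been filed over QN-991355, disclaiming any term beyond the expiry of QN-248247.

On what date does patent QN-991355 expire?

Natural term of QN-991355:
  Base: filing + 18 years → 16 February 2018.
  Administrative Delay Adjustment: +420 days → 12 April 2019.
  Applicant Delay Offset: −55 days → 16 February 2019.
Expiry of referenced patent QN-248247:
  Base: filing + 18 years → 1 July 2017.
Terminal disclaimer: QN-991355 expires on the earlier of 16 February 2019 and 1 July 2017.

2017-07-01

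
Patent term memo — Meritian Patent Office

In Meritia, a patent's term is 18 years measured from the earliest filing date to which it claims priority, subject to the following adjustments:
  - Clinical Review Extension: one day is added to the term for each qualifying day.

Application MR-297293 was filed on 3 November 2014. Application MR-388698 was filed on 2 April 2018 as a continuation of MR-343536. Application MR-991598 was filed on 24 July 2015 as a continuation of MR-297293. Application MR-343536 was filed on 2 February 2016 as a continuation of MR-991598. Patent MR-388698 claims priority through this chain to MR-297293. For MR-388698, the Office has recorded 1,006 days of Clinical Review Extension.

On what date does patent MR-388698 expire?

Earliest priority filing: 3 November 2014.
Base term: 3 November 2014 + 18 years → 3 November 2032.
Clinical Review Extension: +1006 days → 6 August 2035.

August 6, 2035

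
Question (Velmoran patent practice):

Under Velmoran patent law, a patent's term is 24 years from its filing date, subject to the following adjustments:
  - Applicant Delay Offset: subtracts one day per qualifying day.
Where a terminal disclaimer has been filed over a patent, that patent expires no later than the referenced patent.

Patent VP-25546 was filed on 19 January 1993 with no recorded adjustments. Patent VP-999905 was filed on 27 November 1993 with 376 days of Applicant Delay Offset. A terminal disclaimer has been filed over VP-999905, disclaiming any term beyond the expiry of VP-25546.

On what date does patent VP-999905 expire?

2016-11-16

Natural term of VP-999905:
  Base: filing + 24 years → 27 November 2017.
  Applicant Delay Offset: −376 days → 16 November 2016.
Expiry of referenced patent VP-25546:
  Base: filing + 24 years → 19 January 2017.
Terminal disclaimer: VP-999905 expires on the earlier of 16 November 2016 and 19 January 2017.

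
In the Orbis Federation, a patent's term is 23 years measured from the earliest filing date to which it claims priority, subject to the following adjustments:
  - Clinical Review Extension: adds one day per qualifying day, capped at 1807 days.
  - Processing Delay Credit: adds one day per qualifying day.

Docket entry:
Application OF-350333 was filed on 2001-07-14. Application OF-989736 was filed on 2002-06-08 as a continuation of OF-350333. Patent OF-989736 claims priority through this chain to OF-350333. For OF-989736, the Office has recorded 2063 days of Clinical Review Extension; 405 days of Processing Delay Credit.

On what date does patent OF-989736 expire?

August 4, 2030

Earliest priority filing: 14 July 2001.
Base term: 14 July 2001 + 23 years → 14 July 2024.
Clinical Review Extension: 2063 days claimed exceeds the 1807-day cap, so +1807 days → 25 June 2029.
Processing Delay Credit: +405 days → 4 August 2030.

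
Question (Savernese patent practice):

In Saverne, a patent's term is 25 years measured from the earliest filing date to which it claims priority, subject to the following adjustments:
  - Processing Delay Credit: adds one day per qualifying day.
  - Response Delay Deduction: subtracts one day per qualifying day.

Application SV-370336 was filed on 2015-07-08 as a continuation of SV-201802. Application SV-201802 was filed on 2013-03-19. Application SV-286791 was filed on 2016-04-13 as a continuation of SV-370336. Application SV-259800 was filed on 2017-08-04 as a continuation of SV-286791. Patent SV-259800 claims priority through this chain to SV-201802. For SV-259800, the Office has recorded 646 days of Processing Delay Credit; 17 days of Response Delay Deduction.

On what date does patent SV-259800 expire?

December 8, 2039

Earliest priority filing: 19 March 2013.
Base term: 19 March 2013 + 25 years → 19 March 2038.
Processing Delay Credit: +646 days → 25 December 2039.
Response Delay Deduction: −17 days → 8 December 2039.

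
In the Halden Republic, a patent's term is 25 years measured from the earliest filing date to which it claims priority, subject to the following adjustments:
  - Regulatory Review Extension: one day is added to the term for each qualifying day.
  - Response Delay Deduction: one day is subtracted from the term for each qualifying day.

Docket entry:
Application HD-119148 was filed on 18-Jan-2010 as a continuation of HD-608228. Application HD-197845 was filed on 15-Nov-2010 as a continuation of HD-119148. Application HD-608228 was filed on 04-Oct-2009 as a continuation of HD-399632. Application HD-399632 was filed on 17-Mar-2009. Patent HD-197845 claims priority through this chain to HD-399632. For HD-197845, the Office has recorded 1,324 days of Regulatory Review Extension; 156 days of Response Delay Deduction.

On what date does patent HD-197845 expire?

2037-05-28

Earliest priority filing: 17 March 2009.
Base term: 17 March 2009 + 25 years → 17 March 2034.
Regulatory Review Extension: +1324 days → 31 October 2037.
Response Delay Deduction: −156 days → 28 May 2037.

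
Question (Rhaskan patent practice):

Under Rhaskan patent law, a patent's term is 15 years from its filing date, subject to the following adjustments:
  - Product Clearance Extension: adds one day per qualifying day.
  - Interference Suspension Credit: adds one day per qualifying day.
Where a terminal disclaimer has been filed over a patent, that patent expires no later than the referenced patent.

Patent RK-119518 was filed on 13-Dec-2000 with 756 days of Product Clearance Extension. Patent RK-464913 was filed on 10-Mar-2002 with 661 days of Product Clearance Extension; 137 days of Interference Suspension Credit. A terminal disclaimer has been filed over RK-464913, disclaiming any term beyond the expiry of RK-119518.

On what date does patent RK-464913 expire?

2018-01-07

Natural term of RK-464913:
  Base: filing + 15 years → 10 March 2017.
  Product Clearance Extension: +661 days → 31 December 2018.
  Interference Suspension Credit: +137 days → 17 May 2019.
Expiry of referenced patent RK-119518:
  Base: filing + 15 years → 13 December 2015.
  Product Clearance Extension: +756 days → 7 January 2018.
Terminal disclaimer: RK-464913 expires on the earlier of 17 May 2019 and 7 January 2018.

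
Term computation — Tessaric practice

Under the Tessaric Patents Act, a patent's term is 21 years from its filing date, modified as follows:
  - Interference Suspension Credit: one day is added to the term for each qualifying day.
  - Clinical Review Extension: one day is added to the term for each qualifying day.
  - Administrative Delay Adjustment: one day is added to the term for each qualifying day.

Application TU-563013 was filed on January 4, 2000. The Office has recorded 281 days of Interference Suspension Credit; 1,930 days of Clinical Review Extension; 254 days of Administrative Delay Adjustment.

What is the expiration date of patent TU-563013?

October 5, 2027

Base term: filing date + 21 years → 4 January 2021.
Interference Suspension Credit: +281 days → 12 October 2021.
Clinical Review Extension: +1930 days → 24 January 2027.
Administrative Delay Adjustment: +254 days → 5 October 2027.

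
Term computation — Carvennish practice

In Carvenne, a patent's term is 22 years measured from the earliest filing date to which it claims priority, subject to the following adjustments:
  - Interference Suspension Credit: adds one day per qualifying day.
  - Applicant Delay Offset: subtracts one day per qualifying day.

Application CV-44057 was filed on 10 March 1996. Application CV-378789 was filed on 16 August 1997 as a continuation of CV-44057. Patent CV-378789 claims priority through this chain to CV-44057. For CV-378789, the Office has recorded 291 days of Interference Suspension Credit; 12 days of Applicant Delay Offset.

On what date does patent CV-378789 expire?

Earliest priority filing: 10 March 1996.
Base term: 10 March 1996 + 22 years → 10 March 2018.
Interference Suspension Credit: +291 days → 26 December 2018.
Applicant Delay Offset: −12 days → 14 December 2018.

2018-12-14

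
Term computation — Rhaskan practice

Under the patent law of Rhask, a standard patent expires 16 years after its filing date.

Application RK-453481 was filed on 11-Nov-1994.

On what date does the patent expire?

November 11, 2010

Filing date + 16 years → 11 November 2010.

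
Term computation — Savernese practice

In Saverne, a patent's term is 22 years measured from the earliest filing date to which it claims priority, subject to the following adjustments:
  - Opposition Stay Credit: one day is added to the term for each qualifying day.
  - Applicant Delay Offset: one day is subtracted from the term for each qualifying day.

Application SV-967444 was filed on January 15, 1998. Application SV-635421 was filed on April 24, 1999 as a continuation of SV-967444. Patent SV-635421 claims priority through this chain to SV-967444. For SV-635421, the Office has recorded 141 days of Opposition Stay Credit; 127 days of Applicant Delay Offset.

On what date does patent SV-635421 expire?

Earliest priority filing: 15 January 1998.
Base term: 15 January 1998 + 22 years → 15 January 2020.
Opposition Stay Credit: +141 days → 4 June 2020.
Applicant Delay Offset: −127 days → 29 January 2020.

2020-01-29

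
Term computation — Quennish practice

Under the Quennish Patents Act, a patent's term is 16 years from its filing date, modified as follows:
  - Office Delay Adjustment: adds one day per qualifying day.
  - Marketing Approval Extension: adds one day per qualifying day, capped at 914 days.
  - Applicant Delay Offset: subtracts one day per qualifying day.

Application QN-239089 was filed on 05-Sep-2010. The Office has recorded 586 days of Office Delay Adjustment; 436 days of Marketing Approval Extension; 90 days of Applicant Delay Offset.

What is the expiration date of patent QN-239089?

Base term: filing date + 16 years → 5 September 2026.
Office Delay Adjustment: +586 days → 13 April 2028.
Marketing Approval Extension: 436 days (within the 914-day cap) → +436 days → 23 June 2029.
Applicant Delay Offset: −90 days → 25 March 2029.

2029-03-25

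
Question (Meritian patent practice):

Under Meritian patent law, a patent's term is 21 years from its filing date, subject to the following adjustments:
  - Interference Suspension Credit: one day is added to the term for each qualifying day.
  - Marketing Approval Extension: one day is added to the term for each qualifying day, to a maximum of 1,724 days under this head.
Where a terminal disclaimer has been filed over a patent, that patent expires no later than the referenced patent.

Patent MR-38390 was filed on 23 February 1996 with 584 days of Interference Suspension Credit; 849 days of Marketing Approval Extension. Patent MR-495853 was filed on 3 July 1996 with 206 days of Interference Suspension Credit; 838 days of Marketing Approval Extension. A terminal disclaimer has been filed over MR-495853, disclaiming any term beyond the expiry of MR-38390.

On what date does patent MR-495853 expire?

Natural term of MR-495853:
  Base: filing + 21 years → 3 July 2017.
  Interference Suspension Credit: +206 days → 25 January 2018.
  Marketing Approval Extension: 838 days (within the 1724-day cap) → +838 days → 12 May 2020.
Expiry of referenced patent MR-38390:
  Base: filing + 21 years → 23 February 2017.
  Interference Suspension Credit: +584 days → 30 September 2018.
  Marketing Approval Extension: 849 days (within the 1724-day cap) → +849 days → 26 January 2021.
Terminal disclaimer: MR-495853 expires on the earlier of 12 May 2020 and 26 January 2021.

May 12, 2020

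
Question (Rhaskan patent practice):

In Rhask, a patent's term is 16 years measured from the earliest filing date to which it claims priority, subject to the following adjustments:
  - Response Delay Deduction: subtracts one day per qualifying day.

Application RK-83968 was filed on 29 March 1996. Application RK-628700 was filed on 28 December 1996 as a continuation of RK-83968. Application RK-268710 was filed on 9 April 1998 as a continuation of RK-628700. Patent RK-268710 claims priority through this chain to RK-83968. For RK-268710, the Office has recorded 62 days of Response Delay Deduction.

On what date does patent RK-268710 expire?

Earliest priority filing: 29 March 1996.
Base term: 29 March 1996 + 16 years → 29 March 2012.
Response Delay Deduction: −62 days → 27 January 2012.

2012-01-27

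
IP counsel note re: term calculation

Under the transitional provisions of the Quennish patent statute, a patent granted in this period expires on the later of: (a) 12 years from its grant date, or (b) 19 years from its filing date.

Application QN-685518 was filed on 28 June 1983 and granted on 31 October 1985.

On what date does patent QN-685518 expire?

June 28, 2002

(a) grant + 12 years → 31 October 1997.
(b) filing + 19 years → 28 June 2002.
Later of the two: 28 June 2002.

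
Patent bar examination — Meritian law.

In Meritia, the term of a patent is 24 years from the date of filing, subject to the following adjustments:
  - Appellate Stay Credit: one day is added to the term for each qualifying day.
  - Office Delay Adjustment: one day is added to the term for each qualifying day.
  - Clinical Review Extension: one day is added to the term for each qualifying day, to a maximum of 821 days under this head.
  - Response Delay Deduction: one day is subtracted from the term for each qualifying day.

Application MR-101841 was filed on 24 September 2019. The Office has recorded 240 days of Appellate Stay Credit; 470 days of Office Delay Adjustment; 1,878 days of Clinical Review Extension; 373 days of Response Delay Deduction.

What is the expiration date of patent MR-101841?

Base term: filing date + 24 years → 24 September 2043.
Appellate Stay Credit: +240 days → 21 May 2044.
Office Delay Adjustment: +470 days → 3 September 2045.
Clinical Review Extension: 1878 days claimed exceeds the 821-day cap, so +821 days → 3 December 2047.
Response Delay Deduction: −373 days → 25 November 2046.

2046-11-25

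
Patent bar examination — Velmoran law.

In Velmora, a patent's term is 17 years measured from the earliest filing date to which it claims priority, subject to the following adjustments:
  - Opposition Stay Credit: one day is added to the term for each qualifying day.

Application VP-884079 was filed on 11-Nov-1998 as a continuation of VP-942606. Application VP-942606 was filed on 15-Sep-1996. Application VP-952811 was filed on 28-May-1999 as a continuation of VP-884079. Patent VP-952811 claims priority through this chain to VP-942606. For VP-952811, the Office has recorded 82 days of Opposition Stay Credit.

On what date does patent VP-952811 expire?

Earliest priority filing: 15 September 1996.
Base term: 15 September 1996 + 17 years → 15 September 2013.
Opposition Stay Credit: +82 days → 6 December 2013.

2013-12-06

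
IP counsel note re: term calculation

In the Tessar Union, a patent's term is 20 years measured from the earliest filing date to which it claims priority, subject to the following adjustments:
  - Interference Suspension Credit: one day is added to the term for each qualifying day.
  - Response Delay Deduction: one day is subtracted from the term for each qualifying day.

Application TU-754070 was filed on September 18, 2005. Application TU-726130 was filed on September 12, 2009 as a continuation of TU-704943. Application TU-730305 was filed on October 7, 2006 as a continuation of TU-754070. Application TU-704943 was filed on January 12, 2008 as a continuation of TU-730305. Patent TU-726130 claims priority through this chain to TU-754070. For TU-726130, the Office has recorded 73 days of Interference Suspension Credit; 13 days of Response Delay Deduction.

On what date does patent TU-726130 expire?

November 17, 2025

Earliest priority filing: 18 September 2005.
Base term: 18 September 2005 + 20 years → 18 September 2025.
Interference Suspension Credit: +73 days → 30 November 2025.
Response Delay Deduction: −13 days → 17 November 2025.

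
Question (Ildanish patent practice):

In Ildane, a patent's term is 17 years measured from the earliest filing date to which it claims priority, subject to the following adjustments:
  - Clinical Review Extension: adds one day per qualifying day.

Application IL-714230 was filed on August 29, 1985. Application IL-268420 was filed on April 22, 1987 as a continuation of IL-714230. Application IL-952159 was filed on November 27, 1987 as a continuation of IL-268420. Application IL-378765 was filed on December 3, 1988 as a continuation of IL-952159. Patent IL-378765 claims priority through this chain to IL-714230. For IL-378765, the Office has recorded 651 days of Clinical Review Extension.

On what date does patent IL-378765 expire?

Earliest priority filing: 29 August 1985.
Base term: 29 August 1985 + 17 years → 29 August 2002.
Clinical Review Extension: +651 days → 10 June 2004.

2004-06-10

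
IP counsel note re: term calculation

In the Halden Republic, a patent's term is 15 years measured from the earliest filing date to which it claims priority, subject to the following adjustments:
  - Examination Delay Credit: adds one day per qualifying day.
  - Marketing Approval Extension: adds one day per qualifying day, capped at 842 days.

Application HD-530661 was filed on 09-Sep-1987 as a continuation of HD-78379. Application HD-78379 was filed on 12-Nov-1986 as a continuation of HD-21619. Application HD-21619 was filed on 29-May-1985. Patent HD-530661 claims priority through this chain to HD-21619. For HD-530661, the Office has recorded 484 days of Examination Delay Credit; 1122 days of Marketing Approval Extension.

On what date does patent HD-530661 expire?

Earliest priority filing: 29 May 1985.
Base term: 29 May 1985 + 15 years → 29 May 2000.
Examination Delay Credit: +484 days → 25 September 2001.
Marketing Approval Extension: 1122 days claimed exceeds the 842-day cap, so +842 days → 15 January 2004.

January 15, 2004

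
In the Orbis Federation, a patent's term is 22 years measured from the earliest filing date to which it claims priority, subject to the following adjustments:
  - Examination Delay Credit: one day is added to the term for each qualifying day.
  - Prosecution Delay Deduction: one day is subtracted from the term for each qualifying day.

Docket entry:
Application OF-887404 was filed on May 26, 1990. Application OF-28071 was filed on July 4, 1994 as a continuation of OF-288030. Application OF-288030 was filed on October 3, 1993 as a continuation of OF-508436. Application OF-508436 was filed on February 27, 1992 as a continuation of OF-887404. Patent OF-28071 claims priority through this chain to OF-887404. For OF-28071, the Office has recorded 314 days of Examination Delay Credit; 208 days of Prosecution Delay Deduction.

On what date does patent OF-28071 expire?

Earliest priority filing: 26 May 1990.
Base term: 26 May 1990 + 22 years → 26 May 2012.
Examination Delay Credit: +314 days → 5 April 2013.
Prosecution Delay Deduction: −208 days → 9 September 2012.

2012-09-09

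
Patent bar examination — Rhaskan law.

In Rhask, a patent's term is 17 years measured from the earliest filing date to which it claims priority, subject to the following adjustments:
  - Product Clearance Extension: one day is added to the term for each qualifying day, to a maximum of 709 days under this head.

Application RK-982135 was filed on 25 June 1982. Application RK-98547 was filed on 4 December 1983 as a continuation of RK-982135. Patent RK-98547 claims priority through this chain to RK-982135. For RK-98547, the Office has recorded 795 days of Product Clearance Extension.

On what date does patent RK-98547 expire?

Earliest priority filing: 25 June 1982.
Base term: 25 June 1982 + 17 years → 25 June 1999.
Product Clearance Extension: 795 days claimed exceeds the 709-day cap, so +709 days → 3 June 2001.

2001-06-03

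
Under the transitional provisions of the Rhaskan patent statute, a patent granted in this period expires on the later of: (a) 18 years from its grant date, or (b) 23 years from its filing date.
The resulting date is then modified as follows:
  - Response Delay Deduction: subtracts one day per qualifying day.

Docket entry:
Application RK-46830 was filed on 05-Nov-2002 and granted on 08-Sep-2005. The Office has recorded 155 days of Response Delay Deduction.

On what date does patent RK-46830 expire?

(a) grant + 18 years → 8 September 2023.
(b) filing + 23 years → 5 November 2025.
Later of the two: 5 November 2025.
Response Delay Deduction: −155 days → 3 June 2025.

2025-06-03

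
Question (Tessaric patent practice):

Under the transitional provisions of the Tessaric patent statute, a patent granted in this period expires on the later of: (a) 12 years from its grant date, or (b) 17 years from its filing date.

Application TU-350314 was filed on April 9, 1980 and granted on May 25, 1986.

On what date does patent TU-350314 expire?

May 25, 1998

(a) grant + 12 years → 25 May 1998.
(b) filing + 17 years → 9 April 1997.
Later of the two: 25 May 1998.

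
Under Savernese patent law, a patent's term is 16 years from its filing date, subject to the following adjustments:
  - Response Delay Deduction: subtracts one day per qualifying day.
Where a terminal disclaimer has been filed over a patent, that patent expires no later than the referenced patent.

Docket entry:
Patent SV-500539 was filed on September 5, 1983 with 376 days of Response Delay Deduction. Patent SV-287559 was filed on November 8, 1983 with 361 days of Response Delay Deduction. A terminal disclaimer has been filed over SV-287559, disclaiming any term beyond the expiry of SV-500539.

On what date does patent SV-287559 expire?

Natural term of SV-287559:
  Base: filing + 16 years → 8 November 1999.
  Response Delay Deduction: −361 days → 12 November 1998.
Expiry of referenced patent SV-500539:
  Base: filing + 16 years → 5 September 1999.
  Response Delay Deduction: −376 days → 25 August 1998.
Terminal disclaimer: SV-287559 expires on the earlier of 12 November 1998 and 25 August 1998.

1998-08-25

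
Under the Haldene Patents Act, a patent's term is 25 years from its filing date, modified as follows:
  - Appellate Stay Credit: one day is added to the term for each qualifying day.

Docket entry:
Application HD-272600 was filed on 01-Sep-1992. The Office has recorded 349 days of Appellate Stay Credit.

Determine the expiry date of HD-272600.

Base term: filing date + 25 years → 1 September 2017.
Appellate Stay Credit: +349 days → 16 August 2018.

2018-08-16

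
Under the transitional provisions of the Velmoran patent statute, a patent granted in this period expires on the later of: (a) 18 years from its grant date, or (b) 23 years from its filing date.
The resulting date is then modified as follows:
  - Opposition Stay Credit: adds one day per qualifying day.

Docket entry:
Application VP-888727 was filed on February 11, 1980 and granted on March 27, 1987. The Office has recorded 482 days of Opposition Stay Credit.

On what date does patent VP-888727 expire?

July 22, 2006

(a) grant + 18 years → 27 March 2005.
(b) filing + 23 years → 11 February 2003.
Later of the two: 27 March 2005.
Opposition Stay Credit: +482 days → 22 July 2006.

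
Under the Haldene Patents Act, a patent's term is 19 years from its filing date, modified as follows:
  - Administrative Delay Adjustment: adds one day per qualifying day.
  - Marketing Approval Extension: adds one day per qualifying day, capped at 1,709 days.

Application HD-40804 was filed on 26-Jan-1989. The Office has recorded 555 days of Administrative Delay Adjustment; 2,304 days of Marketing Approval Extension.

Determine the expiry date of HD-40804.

2014-04-08

Base term: filing date + 19 years → 26 January 2008.
Administrative Delay Adjustment: +555 days → 3 August 2009.
Marketing Approval Extension: 2304 days claimed exceeds the 1709-day cap, so +1709 days → 8 April 2014.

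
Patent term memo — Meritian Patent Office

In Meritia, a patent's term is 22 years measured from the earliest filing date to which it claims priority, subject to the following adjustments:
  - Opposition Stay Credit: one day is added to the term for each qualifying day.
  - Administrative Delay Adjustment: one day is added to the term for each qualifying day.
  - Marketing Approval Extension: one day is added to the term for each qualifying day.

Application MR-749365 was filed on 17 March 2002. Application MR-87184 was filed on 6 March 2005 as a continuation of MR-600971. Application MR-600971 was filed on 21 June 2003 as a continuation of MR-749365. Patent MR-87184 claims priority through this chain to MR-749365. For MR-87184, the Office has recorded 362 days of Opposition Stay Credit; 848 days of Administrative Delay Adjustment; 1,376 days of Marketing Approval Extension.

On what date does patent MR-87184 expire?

Earliest priority filing: 17 March 2002.
Base term: 17 March 2002 + 22 years → 17 March 2024.
Opposition Stay Credit: +362 days → 14 March 2025.
Administrative Delay Adjustment: +848 days → 10 July 2027.
Marketing Approval Extension: +1376 days → 16 April 2031.

April 16, 2031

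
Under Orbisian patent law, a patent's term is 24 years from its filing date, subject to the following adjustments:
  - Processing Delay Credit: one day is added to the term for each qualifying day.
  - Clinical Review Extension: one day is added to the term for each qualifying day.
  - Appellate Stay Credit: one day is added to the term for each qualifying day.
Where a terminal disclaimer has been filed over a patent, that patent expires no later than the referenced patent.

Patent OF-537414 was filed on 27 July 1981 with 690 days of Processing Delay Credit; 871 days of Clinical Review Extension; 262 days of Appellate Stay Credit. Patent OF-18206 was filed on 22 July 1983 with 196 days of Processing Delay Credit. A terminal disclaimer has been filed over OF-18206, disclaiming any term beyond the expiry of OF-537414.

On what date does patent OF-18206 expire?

February 3, 2008

Natural term of OF-18206:
  Base: filing + 24 years → 22 July 2007.
  Processing Delay Credit: +196 days → 3 February 2008.
Expiry of referenced patent OF-537414:
  Base: filing + 24 years → 27 July 2005.
  Processing Delay Credit: +690 days → 17 June 2007.
  Clinical Review Extension: +871 days → 4 November 2009.
  Appellate Stay Credit: +262 days → 24 July 2010.
Terminal disclaimer: OF-18206 expires on the earlier of 3 February 2008 and 24 July 2010.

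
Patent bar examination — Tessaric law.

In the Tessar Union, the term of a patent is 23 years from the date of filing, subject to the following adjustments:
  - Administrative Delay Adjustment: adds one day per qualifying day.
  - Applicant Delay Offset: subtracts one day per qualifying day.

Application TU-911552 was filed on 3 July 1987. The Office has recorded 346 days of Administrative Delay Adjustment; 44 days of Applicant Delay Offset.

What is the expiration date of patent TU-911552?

2011-05-01

Base term: filing date + 23 years → 3 July 2010.
Administrative Delay Adjustment: +346 days → 14 June 2011.
Applicant Delay Offset: −44 days → 1 May 2011.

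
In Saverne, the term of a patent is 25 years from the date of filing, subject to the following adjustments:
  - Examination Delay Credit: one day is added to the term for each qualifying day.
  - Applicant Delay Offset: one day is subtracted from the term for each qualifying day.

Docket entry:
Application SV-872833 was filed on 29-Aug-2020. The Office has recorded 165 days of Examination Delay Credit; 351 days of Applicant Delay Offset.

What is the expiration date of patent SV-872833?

2045-02-24

Base term: filing date + 25 years → 29 August 2045.
Examination Delay Credit: +165 days → 10 February 2046.
Applicant Delay Offset: −351 days → 24 February 2045.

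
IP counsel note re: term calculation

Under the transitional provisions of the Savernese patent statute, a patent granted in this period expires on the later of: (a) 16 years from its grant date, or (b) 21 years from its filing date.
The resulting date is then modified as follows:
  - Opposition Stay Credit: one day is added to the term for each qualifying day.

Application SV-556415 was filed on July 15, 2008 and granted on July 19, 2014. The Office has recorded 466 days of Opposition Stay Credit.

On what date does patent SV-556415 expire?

October 28, 2031

(a) grant + 16 years → 19 July 2030.
(b) filing + 21 years → 15 July 2029.
Later of the two: 19 July 2030.
Opposition Stay Credit: +466 days → 28 October 2031.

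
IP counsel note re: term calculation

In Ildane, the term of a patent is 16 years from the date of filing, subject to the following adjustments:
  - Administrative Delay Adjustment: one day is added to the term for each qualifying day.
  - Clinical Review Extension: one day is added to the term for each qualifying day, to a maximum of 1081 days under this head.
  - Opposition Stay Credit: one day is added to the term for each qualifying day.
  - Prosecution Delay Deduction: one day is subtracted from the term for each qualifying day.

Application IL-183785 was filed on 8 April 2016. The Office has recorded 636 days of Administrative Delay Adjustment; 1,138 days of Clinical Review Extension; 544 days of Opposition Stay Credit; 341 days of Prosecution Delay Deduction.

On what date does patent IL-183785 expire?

2037-07-11

Base term: filing date + 16 years → 8 April 2032.
Administrative Delay Adjustment: +636 days → 4 January 2034.
Clinical Review Extension: 1138 days claimed exceeds the 1081-day cap, so +1081 days → 20 December 2036.
Opposition Stay Credit: +544 days → 17 June 2038.
Prosecution Delay Deduction: −341 days → 11 July 2037.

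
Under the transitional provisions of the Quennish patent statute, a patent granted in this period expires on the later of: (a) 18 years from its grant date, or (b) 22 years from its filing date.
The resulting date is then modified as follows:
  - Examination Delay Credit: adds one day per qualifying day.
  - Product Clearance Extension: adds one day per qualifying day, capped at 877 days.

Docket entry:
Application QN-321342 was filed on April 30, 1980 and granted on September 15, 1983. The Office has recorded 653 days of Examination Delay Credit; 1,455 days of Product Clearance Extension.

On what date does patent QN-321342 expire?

July 8, 2006

(a) grant + 18 years → 15 September 2001.
(b) filing + 22 years → 30 April 2002.
Later of the two: 30 April 2002.
Examination Delay Credit: +653 days → 12 February 2004.
Product Clearance Extension: 1455 days claimed exceeds the 877-day cap, so +877 days → 8 July 2006.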